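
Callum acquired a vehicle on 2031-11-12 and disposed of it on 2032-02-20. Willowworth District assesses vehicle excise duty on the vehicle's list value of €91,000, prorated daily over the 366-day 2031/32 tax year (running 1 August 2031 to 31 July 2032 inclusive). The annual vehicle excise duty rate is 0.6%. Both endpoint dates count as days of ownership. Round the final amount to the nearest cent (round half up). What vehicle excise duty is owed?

Days held (2031-11-12 to 2032-02-20): 101 out of 366
Tax = €91,000 × 0.6% × 101/366 = €150.6721

€150.67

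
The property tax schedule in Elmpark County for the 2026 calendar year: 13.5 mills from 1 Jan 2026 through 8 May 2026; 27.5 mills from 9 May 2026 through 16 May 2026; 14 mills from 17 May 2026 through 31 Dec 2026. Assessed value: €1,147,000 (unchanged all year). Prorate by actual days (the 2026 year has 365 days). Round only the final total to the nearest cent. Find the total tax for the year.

€16,196.27

1 Jan – 8 May 2026: 128 days at 13.5 mills → €1,147,000 × 1.35% × 128/365 = €5,430.1808
9 May – 16 May 2026: 8 days at 27.5 mills → €1,147,000 × 2.75% × 8/365 = €691.3425
17 May – 31 Dec 2026: 229 days at 14 mills → €1,147,000 × 1.4% × 229/365 = €10,074.7452
Total = €16,196.2685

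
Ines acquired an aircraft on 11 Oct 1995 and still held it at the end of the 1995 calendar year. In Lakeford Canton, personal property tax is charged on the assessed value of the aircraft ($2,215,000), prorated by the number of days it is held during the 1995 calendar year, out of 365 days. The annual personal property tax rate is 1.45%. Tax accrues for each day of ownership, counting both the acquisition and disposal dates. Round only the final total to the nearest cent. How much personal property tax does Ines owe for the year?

Days held (11 Oct – 31 Dec 1995): 82 out of 365
Tax = $2,215,000 × 1.45% × 82/365 = $7,215.4384

$7,215.44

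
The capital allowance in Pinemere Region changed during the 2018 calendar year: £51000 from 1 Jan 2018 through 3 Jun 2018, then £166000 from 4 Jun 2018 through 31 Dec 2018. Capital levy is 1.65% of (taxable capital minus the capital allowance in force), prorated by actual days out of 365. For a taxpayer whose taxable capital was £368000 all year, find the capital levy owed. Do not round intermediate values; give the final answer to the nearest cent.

£4133.59

1 Jan – 3 Jun 2018: 154 days, exemption £51000 → (£368000 − £51000) × 1.65% × 154/365 = £2206.8411
4 Jun – 31 Dec 2018: 211 days, exemption £166000 → (£368000 − £166000) × 1.65% × 211/365 = £1926.7479
Total = £4133.5890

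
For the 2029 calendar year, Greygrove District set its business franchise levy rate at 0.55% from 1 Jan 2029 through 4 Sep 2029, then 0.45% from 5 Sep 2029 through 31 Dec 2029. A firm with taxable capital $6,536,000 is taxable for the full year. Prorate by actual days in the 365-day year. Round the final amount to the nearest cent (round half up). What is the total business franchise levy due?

1 Jan – 4 Sep 2029: 247 days at 0.55% → $6,536,000 × 0.55% × 247/365 = $24,326.4548
5 Sep – 31 Dec 2029: 118 days at 0.45% → $6,536,000 × 0.45% × 118/365 = $9,508.5370
Total = $33,834.9918

$33,834.99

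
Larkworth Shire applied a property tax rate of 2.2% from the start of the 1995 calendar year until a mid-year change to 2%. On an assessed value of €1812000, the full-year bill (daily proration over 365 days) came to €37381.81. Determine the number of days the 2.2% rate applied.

115 days

Let d = days at the first rate; then 365 − d days at the second rate.
€1812000 × [2.2%·d + 2%·(365−d)] / 365 = €37381.81
Solving gives d = 115, so the new rate took effect on April 26, 1995.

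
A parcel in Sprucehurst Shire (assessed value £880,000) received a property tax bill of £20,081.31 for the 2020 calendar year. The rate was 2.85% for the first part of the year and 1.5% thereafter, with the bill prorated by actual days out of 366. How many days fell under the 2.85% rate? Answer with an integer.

Let d = days at the first rate; then 366 − d days at the second rate.
£880,000 × [2.85%·d + 1.5%·(366−d)] / 366 = £20,081.31
Solving gives d = 212, so the new rate took effect on July 31, 2020.

212 days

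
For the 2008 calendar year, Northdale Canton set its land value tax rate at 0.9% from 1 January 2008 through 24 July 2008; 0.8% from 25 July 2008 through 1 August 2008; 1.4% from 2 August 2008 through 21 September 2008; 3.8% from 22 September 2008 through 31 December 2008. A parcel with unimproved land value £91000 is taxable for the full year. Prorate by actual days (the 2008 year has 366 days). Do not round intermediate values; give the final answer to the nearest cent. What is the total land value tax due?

1 January – 24 July 2008: 206 days at 0.9% → £91000 × 0.9% × 206/366 = £460.9672
25 July – 1 August 2008: 8 days at 0.8% → £91000 × 0.8% × 8/366 = £15.9126
2 August – 21 September 2008: 51 days at 1.4% → £91000 × 1.4% × 51/366 = £177.5246
22 September – 31 December 2008: 101 days at 3.8% → £91000 × 3.8% × 101/366 = £954.2568
Total = £1608.6612

£1608.66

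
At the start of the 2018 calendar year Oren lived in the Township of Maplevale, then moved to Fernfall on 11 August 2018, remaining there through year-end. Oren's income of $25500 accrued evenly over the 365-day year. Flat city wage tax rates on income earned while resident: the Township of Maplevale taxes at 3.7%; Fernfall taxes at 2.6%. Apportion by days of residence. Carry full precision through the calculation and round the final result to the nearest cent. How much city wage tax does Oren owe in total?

$833.61

The Township of Maplevale, 1 January – 10 August 2018: 222 days → $25500 × 3.7% × 222/365 = $573.8548
Fernfall, 11 August – 31 December 2018: 143 days → $25500 × 2.6% × 143/365 = $259.7507
Total = $833.6055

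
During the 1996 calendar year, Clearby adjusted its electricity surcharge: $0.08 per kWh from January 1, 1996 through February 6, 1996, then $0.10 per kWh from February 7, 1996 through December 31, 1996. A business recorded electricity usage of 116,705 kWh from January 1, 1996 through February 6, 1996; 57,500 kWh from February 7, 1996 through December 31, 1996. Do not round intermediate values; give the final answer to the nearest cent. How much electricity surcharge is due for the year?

$15,086.40

January 1 – February 6, 1996: 116,705 kWh at $0.08/kWh → $9,336.40
February 7 – December 31, 1996: 57,500 kWh at $0.10/kWh → $5,750.00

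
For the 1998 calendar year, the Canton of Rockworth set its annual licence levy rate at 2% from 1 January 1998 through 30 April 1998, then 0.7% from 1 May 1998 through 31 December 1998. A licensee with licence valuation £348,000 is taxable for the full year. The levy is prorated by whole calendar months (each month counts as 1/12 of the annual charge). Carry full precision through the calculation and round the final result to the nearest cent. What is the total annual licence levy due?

£3,944.00

1 January – 30 April 1998: 4 months at 2% → £348,000 × 2% × 4/12 = £2,320.0000
1 May – 31 December 1998: 8 months at 0.7% → £348,000 × 0.7% × 8/12 = £1,624.0000
Total = £3,944.0000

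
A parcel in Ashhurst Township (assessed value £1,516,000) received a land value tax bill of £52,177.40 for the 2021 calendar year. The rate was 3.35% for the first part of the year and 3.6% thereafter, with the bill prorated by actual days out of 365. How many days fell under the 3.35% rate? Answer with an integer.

231 days

Let d = days at the first rate; then 365 − d days at the second rate.
£1,516,000 × [3.35%·d + 3.6%·(365−d)] / 365 = £52,177.40
Solving gives d = 231, so the new rate took effect on 20 August 2021.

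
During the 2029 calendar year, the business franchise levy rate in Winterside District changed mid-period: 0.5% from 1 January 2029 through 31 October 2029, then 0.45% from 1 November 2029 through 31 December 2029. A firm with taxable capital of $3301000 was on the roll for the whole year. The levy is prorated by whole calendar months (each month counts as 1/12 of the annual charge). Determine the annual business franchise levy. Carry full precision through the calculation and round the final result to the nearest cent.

1 January – 31 October 2029: 10 months at 0.5% → $3301000 × 0.5% × 10/12 = $13754.1667
1 November – 31 December 2029: 2 months at 0.45% → $3301000 × 0.45% × 2/12 = $2475.7500
Total = $16229.9167

$16229.92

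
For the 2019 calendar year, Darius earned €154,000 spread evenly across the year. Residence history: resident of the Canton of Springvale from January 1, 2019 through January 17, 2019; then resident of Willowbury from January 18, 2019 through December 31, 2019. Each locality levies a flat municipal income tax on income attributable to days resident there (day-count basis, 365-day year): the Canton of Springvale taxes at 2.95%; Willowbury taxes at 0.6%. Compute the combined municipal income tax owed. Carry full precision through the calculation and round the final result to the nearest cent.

€1,092.56

The Canton of Springvale, January 1 – January 17, 2019: 17 days → €154,000 × 2.95% × 17/365 = €211.5918
Willowbury, January 18 – December 31, 2019: 348 days → €154,000 × 0.6% × 348/365 = €880.9644
Total = €1,092.5562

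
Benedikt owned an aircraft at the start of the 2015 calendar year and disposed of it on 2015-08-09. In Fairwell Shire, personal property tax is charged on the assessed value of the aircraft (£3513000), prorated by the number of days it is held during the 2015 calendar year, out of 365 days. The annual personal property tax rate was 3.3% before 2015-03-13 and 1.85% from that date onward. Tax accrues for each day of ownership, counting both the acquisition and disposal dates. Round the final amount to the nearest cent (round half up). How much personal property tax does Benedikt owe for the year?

£49259.00

2015-01-01 to 2015-03-12: 71 days at 3.3% → £3513000 × 3.3% × 71/365 = £22550.5726
2015-03-13 to 2015-08-09: 150 days at 1.85% → £3513000 × 1.85% × 150/365 = £26708.4247
Total = £49258.9973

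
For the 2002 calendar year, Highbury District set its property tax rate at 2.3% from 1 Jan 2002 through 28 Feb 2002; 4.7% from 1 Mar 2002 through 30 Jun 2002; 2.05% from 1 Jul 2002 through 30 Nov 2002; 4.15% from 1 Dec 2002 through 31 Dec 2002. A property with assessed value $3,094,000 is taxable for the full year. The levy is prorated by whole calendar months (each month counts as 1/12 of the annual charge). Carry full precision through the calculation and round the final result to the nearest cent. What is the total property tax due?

1 Jan – 28 Feb 2002: 2 months at 2.3% → $3,094,000 × 2.3% × 2/12 = $11,860.3333
1 Mar – 30 Jun 2002: 4 months at 4.7% → $3,094,000 × 4.7% × 4/12 = $48,472.6667
1 Jul – 30 Nov 2002: 5 months at 2.05% → $3,094,000 × 2.05% × 5/12 = $26,427.9167
1 Dec – 31 Dec 2002: 1 month at 4.15% → $3,094,000 × 4.15% × 1/12 = $10,700.0833
Total = $97,461.0000

$97,461.00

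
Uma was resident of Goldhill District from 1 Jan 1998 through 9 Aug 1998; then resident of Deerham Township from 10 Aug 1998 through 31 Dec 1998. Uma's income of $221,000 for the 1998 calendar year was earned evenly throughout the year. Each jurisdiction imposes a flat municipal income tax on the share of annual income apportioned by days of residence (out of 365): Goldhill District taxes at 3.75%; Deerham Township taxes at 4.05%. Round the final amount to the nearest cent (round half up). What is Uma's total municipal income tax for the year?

$8,549.07

Goldhill District, 1 Jan – 9 Aug 1998: 221 days → $221,000 × 3.75% × 221/365 = $5,017.9110
Deerham Township, 10 Aug – 31 Dec 1998: 144 days → $221,000 × 4.05% × 144/365 = $3,531.1562
Total = $8,549.0671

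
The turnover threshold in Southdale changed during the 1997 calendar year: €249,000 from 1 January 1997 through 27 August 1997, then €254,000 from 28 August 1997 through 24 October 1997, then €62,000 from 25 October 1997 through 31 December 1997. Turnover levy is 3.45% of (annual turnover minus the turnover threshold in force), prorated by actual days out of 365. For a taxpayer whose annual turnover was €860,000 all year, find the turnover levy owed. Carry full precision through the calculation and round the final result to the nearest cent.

€22,254.01

1 January – 27 August 1997: 239 days, exemption €249,000 → (€860,000 − €249,000) × 3.45% × 239/365 = €13,802.7411
28 August – 24 October 1997: 58 days, exemption €254,000 → (€860,000 − €254,000) × 3.45% × 58/365 = €3,322.2082
25 October – 31 December 1997: 68 days, exemption €62,000 → (€860,000 − €62,000) × 3.45% × 68/365 = €5,129.0630
Total = €22,254.0123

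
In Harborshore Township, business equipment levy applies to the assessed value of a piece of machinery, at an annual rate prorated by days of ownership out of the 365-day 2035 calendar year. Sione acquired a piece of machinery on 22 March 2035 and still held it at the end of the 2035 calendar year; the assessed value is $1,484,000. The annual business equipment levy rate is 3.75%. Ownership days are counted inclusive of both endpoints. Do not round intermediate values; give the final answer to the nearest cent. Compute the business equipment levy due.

$43,452.74

Days held (22 March – 31 December 2035): 285 out of 365
Tax = $1,484,000 × 3.75% × 285/365 = $43,452.7397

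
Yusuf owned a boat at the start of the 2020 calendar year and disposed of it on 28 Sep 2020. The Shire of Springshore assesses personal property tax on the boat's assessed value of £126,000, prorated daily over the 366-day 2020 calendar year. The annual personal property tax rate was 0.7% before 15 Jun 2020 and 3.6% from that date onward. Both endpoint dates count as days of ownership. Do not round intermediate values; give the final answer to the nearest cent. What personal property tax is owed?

1 Jan – 14 Jun 2020: 166 days at 0.7% → £126,000 × 0.7% × 166/366 = £400.0328
15 Jun – 28 Sep 2020: 106 days at 3.6% → £126,000 × 3.6% × 106/366 = £1,313.7049
Total = £1,713.7377

£1,713.74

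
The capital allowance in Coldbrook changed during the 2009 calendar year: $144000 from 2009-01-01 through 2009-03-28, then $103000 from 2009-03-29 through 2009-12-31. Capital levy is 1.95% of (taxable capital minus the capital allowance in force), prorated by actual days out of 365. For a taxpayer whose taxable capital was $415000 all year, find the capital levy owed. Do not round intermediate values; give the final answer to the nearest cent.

$5893.43

2009-01-01 to 2009-03-28: 87 days, exemption $144000 → ($415000 − $144000) × 1.95% × 87/365 = $1259.5932
2009-03-29 to 2009-12-31: 278 days, exemption $103000 → ($415000 − $103000) × 1.95% × 278/365 = $4633.8411
Total = $5893.4342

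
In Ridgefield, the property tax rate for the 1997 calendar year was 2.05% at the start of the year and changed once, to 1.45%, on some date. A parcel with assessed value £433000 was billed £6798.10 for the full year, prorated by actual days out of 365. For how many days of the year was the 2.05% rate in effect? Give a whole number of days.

73 days

Let d = days at the first rate; then 365 − d days at the second rate.
£433000 × [2.05%·d + 1.45%·(365−d)] / 365 = £6798.10
Solving gives d = 73, so the new rate took effect on March 15, 1997.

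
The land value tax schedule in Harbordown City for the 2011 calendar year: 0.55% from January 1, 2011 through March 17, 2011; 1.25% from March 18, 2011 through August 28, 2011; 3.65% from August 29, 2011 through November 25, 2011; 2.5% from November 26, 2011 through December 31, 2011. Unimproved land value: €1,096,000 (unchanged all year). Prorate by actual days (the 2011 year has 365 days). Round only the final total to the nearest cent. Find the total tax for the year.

€19,867.63

January 1 – March 17, 2011: 76 days at 0.55% → €1,096,000 × 0.55% × 76/365 = €1,255.1452
March 18 – August 28, 2011: 164 days at 1.25% → €1,096,000 × 1.25% × 164/365 = €6,155.6164
August 29 – November 25, 2011: 89 days at 3.65% → €1,096,000 × 3.65% × 89/365 = €9,754.4000
November 26 – December 31, 2011: 36 days at 2.5% → €1,096,000 × 2.5% × 36/365 = €2,702.4658
Total = €19,867.6274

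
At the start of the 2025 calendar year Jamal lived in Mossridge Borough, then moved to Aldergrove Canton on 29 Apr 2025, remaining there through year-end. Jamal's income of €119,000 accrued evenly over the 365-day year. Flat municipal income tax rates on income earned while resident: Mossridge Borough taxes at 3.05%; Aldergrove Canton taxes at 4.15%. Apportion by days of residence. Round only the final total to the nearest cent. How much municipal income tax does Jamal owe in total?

€4,515.32

Mossridge Borough, 1 Jan – 28 Apr 2025: 118 days → €119,000 × 3.05% × 118/365 = €1,173.3726
Aldergrove Canton, 29 Apr – 31 Dec 2025: 247 days → €119,000 × 4.15% × 247/365 = €3,341.9438
Total = €4,515.3164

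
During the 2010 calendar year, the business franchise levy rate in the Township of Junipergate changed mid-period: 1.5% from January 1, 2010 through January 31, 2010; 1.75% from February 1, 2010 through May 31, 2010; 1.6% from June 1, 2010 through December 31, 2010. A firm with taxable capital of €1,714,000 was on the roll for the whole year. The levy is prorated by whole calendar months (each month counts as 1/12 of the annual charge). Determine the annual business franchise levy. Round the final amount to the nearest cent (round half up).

€28,138.17

January 1 – January 31, 2010: 1 month at 1.5% → €1,714,000 × 1.5% × 1/12 = €2,142.5000
February 1 – May 31, 2010: 4 months at 1.75% → €1,714,000 × 1.75% × 4/12 = €9,998.3333
June 1 – December 31, 2010: 7 months at 1.6% → €1,714,000 × 1.6% × 7/12 = €15,997.3333
Total = €28,138.1667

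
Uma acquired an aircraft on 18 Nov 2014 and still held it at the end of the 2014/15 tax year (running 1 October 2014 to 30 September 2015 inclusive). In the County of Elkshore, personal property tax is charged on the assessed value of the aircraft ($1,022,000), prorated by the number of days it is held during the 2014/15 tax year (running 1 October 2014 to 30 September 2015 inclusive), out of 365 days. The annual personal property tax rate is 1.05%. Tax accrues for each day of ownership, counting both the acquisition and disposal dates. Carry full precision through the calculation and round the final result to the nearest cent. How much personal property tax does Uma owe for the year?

Days held (18 Nov 2014 – 30 Sep 2015): 317 out of 365
Tax = $1,022,000 × 1.05% × 317/365 = $9,319.8000

$9,319.80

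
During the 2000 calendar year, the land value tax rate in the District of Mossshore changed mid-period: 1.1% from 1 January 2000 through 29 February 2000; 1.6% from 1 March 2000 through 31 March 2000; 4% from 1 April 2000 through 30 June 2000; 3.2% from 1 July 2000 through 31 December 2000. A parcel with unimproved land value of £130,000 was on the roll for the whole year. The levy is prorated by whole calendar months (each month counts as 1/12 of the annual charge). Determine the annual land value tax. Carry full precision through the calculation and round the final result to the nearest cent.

1 January – 29 February 2000: 2 months at 1.1% → £130,000 × 1.1% × 2/12 = £238.3333
1 March – 31 March 2000: 1 month at 1.6% → £130,000 × 1.6% × 1/12 = £173.3333
1 April – 30 June 2000: 3 months at 4% → £130,000 × 4% × 3/12 = £1,300.0000
1 July – 31 December 2000: 6 months at 3.2% → £130,000 × 3.2% × 6/12 = £2,080.0000
Total = £3,791.6667

£3,791.67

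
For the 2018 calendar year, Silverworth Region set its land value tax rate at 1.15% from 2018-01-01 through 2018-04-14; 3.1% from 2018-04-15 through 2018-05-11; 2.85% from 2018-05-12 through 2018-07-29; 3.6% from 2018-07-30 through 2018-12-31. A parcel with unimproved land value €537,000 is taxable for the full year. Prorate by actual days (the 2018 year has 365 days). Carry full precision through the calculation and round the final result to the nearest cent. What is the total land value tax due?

2018-01-01 to 2018-04-14: 104 days at 1.15% → €537,000 × 1.15% × 104/365 = €1,759.5945
2018-04-15 to 2018-05-11: 27 days at 3.1% → €537,000 × 3.1% × 27/365 = €1,231.4219
2018-05-12 to 2018-07-29: 79 days at 2.85% → €537,000 × 2.85% × 79/365 = €3,312.4808
2018-07-30 to 2018-12-31: 155 days at 3.6% → €537,000 × 3.6% × 155/365 = €8,209.4795
Total = €14,512.9767

€14,512.98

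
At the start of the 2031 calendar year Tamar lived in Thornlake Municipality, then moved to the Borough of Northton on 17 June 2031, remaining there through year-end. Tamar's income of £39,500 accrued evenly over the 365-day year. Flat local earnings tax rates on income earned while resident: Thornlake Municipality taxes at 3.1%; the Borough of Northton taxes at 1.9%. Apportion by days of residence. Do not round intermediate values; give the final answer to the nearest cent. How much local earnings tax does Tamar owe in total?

Thornlake Municipality, 1 January – 16 June 2031: 167 days → £39,500 × 3.1% × 167/365 = £560.2507
The Borough of Northton, 17 June – 31 December 2031: 198 days → £39,500 × 1.9% × 198/365 = £407.1205
Total = £967.3712

£967.37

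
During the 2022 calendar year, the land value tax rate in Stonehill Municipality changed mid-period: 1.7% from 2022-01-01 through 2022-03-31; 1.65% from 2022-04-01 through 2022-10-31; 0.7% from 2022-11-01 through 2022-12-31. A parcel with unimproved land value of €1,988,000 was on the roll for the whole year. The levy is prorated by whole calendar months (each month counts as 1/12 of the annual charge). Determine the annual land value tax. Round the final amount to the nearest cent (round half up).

€29,902.83

2022-01-01 to 2022-03-31: 3 months at 1.7% → €1,988,000 × 1.7% × 3/12 = €8,449.0000
2022-04-01 to 2022-10-31: 7 months at 1.65% → €1,988,000 × 1.65% × 7/12 = €19,134.5000
2022-11-01 to 2022-12-31: 2 months at 0.7% → €1,988,000 × 0.7% × 2/12 = €2,319.3333
Total = €29,902.8333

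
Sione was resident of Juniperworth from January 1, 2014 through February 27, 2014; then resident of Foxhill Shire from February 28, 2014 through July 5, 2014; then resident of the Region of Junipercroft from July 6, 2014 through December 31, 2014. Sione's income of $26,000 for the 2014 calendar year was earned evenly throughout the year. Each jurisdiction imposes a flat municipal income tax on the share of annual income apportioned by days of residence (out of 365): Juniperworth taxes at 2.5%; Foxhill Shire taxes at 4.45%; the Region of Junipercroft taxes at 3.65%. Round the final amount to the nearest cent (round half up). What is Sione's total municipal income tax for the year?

$974.43

Juniperworth, January 1 – February 27, 2014: 58 days → $26,000 × 2.5% × 58/365 = $103.2877
Foxhill Shire, February 28 – July 5, 2014: 128 days → $26,000 × 4.45% × 128/365 = $405.7425
The Region of Junipercroft, July 6 – December 31, 2014: 179 days → $26,000 × 3.65% × 179/365 = $465.4000
Total = $974.4301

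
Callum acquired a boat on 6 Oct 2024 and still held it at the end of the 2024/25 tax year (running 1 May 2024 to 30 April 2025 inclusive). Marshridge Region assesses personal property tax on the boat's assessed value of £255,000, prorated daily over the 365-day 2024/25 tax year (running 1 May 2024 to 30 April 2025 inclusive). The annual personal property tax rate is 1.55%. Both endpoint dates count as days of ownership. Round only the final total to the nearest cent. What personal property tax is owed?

£2,241.55

Days held (6 Oct 2024 – 30 Apr 2025): 207 out of 365
Tax = £255,000 × 1.55% × 207/365 = £2,241.5548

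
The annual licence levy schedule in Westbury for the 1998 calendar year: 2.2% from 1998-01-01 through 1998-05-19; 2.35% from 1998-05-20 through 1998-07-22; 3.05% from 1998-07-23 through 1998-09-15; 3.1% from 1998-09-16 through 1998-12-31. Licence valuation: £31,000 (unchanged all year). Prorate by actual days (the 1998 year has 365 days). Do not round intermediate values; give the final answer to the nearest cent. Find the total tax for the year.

1998-01-01 to 1998-05-19: 139 days at 2.2% → £31,000 × 2.2% × 139/365 = £259.7205
1998-05-20 to 1998-07-22: 64 days at 2.35% → £31,000 × 2.35% × 64/365 = £127.7370
1998-07-23 to 1998-09-15: 55 days at 3.05% → £31,000 × 3.05% × 55/365 = £142.4726
1998-09-16 to 1998-12-31: 107 days at 3.1% → £31,000 × 3.1% × 107/365 = £281.7178
Total = £811.6479

£811.65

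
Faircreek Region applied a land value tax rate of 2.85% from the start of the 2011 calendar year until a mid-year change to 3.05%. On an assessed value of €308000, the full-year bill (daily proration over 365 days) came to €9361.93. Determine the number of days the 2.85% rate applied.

19 days

Let d = days at the first rate; then 365 − d days at the second rate.
€308000 × [2.85%·d + 3.05%·(365−d)] / 365 = €9361.93
Solving gives d = 19, so the new rate took effect on 20 Jan 2011.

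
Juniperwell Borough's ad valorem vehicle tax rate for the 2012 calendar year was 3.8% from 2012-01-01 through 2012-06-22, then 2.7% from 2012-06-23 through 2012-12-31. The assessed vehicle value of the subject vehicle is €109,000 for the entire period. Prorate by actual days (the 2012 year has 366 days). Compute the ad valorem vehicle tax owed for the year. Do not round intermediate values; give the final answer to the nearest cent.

€3,513.02

2012-01-01 to 2012-06-22: 174 days at 3.8% → €109,000 × 3.8% × 174/366 = €1,969.1475
2012-06-23 to 2012-12-31: 192 days at 2.7% → €109,000 × 2.7% × 192/366 = €1,543.8689
Total = €3,513.0164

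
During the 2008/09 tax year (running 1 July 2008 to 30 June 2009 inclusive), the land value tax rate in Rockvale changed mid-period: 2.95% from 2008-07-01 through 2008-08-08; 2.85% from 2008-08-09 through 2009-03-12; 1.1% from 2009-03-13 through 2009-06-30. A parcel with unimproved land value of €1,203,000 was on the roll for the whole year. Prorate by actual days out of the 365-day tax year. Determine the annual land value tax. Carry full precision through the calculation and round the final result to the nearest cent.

2008-07-01 to 2008-08-08: 39 days at 2.95% → €1,203,000 × 2.95% × 39/365 = €3,791.9219
2008-08-09 to 2009-03-12: 216 days at 2.85% → €1,203,000 × 2.85% × 216/365 = €20,289.5014
2009-03-13 to 2009-06-30: 110 days at 1.1% → €1,203,000 × 1.1% × 110/365 = €3,988.0274
Total = €28,069.4507

€28,069.45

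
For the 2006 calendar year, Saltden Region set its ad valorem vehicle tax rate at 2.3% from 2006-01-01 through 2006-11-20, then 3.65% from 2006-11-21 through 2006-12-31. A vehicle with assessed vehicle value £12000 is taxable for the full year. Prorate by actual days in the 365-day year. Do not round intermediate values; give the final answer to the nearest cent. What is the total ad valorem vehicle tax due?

2006-01-01 to 2006-11-20: 324 days at 2.3% → £12000 × 2.3% × 324/365 = £244.9973
2006-11-21 to 2006-12-31: 41 days at 3.65% → £12000 × 3.65% × 41/365 = £49.2000
Total = £294.1973

£294.20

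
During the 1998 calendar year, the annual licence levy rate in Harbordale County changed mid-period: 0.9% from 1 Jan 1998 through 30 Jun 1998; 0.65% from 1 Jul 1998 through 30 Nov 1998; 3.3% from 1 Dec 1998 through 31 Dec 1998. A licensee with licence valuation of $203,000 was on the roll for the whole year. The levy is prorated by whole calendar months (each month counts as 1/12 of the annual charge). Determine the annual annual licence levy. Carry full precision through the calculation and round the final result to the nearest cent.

$2,021.54

1 Jan – 30 Jun 1998: 6 months at 0.9% → $203,000 × 0.9% × 6/12 = $913.5000
1 Jul – 30 Nov 1998: 5 months at 0.65% → $203,000 × 0.65% × 5/12 = $549.7917
1 Dec – 31 Dec 1998: 1 month at 3.3% → $203,000 × 3.3% × 1/12 = $558.2500
Total = $2,021.5417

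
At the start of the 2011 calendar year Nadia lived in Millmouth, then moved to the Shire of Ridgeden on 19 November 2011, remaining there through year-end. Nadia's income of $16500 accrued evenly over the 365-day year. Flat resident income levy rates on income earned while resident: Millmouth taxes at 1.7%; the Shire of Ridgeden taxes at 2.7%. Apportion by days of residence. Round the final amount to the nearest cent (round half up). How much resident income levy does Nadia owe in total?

$299.94

Millmouth, 1 January – 18 November 2011: 322 days → $16500 × 1.7% × 322/365 = $247.4548
The Shire of Ridgeden, 19 November – 31 December 2011: 43 days → $16500 × 2.7% × 43/365 = $52.4836
Total = $299.9384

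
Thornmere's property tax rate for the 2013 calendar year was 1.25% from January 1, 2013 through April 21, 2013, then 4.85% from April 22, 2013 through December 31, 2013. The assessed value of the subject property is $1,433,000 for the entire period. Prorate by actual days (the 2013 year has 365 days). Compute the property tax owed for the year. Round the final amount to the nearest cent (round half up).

$53,812.09

January 1 – April 21, 2013: 111 days at 1.25% → $1,433,000 × 1.25% × 111/365 = $5,447.3630
April 22 – December 31, 2013: 254 days at 4.85% → $1,433,000 × 4.85% × 254/365 = $48,364.7315
Total = $53,812.0945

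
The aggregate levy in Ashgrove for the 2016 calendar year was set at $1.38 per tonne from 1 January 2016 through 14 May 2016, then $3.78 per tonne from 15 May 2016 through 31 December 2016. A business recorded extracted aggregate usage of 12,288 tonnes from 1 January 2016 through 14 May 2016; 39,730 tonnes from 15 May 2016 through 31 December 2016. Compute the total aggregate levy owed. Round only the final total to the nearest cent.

$167,136.84

1 January – 14 May 2016: 12,288 tonnes at $1.38/tonne → $16,957.44
15 May – 31 December 2016: 39,730 tonnes at $3.78/tonne → $150,179.40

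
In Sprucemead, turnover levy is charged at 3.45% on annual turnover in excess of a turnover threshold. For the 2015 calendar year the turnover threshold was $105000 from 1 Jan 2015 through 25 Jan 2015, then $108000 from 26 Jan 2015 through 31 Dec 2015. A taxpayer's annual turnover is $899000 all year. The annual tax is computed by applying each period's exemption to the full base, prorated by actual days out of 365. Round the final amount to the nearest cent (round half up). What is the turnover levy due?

1 Jan – 25 Jan 2015: 25 days, exemption $105000 → ($899000 − $105000) × 3.45% × 25/365 = $1876.2329
26 Jan – 31 Dec 2015: 340 days, exemption $108000 → ($899000 − $108000) × 3.45% × 340/365 = $25420.3562
Total = $27296.5890

$27296.59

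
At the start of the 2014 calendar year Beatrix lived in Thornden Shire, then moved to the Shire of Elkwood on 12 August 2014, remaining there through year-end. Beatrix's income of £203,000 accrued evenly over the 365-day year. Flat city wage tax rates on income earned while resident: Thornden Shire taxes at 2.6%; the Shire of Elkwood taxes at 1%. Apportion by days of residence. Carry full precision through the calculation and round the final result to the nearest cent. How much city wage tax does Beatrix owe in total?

£4,014.39

Thornden Shire, 1 January – 11 August 2014: 223 days → £203,000 × 2.6% × 223/365 = £3,224.6411
The Shire of Elkwood, 12 August – 31 December 2014: 142 days → £203,000 × 1% × 142/365 = £789.7534
Total = £4,014.3945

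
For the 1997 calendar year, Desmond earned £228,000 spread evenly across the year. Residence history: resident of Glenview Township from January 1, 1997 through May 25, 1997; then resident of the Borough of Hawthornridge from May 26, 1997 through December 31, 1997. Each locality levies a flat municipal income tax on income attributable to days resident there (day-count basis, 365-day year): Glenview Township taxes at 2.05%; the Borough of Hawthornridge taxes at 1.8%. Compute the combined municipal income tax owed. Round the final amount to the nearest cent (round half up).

Glenview Township, January 1 – May 25, 1997: 145 days → £228,000 × 2.05% × 145/365 = £1,856.7945
The Borough of Hawthornridge, May 26 – December 31, 1997: 220 days → £228,000 × 1.8% × 220/365 = £2,473.6438
Total = £4,330.4384

£4,330.44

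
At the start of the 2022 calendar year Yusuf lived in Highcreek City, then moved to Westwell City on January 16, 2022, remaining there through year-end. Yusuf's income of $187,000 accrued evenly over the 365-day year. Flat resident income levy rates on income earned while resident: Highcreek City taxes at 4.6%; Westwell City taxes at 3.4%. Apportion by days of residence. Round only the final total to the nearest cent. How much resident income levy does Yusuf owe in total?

$6,450.22

Highcreek City, January 1 – January 15, 2022: 15 days → $187,000 × 4.6% × 15/365 = $353.5068
Westwell City, January 16 – December 31, 2022: 350 days → $187,000 × 3.4% × 350/365 = $6,096.7123
Total = $6,450.2192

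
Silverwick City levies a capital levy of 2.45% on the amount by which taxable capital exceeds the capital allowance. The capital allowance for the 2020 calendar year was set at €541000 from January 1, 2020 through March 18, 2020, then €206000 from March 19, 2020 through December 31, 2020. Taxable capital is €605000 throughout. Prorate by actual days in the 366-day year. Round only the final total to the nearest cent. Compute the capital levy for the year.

€8026.36

January 1 – March 18, 2020: 78 days, exemption €541000 → (€605000 − €541000) × 2.45% × 78/366 = €334.1639
March 19 – December 31, 2020: 288 days, exemption €206000 → (€605000 − €206000) × 2.45% × 288/366 = €7692.1967
Total = €8026.3607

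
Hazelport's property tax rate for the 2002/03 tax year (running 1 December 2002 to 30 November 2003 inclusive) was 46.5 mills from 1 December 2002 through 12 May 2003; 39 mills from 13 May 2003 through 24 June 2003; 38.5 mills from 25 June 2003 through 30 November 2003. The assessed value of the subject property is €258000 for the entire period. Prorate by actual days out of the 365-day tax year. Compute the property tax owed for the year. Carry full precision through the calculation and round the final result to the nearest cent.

€10869.93

1 December 2002 – 12 May 2003: 163 days at 46.5 mills → €258000 × 4.65% × 163/365 = €5357.5644
13 May – 24 June 2003: 43 days at 39 mills → €258000 × 3.9% × 43/365 = €1185.3863
25 June – 30 November 2003: 159 days at 38.5 mills → €258000 × 3.85% × 159/365 = €4326.9781
Total = €10869.9288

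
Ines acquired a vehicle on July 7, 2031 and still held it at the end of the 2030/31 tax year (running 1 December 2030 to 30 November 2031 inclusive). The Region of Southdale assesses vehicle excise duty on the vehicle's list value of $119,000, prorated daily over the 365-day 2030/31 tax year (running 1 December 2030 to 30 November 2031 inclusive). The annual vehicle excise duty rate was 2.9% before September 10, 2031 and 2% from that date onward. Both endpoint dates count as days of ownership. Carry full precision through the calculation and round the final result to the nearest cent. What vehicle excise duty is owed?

$1,149.25

July 7 – September 9, 2031: 65 days at 2.9% → $119,000 × 2.9% × 65/365 = $614.5616
September 10 – November 30, 2031: 82 days at 2% → $119,000 × 2% × 82/365 = $534.6849
Total = $1,149.2466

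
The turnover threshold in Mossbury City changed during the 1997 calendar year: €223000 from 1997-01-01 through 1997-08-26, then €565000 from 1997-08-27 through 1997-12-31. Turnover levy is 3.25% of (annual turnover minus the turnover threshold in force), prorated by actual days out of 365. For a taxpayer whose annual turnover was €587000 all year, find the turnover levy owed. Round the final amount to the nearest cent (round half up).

€7962.59

1997-01-01 to 1997-08-26: 238 days, exemption €223000 → (€587000 − €223000) × 3.25% × 238/365 = €7713.8082
1997-08-27 to 1997-12-31: 127 days, exemption €565000 → (€587000 − €565000) × 3.25% × 127/365 = €248.7808
Total = €7962.5890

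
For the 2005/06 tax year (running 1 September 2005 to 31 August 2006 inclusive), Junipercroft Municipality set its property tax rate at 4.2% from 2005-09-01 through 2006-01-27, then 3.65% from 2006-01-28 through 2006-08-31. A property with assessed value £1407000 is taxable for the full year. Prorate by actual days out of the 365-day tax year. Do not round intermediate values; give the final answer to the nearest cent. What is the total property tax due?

£54514.50

2005-09-01 to 2006-01-27: 149 days at 4.2% → £1407000 × 4.2% × 149/365 = £24123.3041
2006-01-28 to 2006-08-31: 216 days at 3.65% → £1407000 × 3.65% × 216/365 = £30391.2000
Total = £54514.5041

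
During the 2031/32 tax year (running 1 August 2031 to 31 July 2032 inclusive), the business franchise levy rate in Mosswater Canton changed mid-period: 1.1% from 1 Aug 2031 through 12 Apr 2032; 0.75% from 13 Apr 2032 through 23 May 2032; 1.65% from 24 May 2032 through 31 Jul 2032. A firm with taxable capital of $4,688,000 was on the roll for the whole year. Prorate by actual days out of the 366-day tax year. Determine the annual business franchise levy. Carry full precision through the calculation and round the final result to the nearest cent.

$54,590.86

1 Aug 2031 – 12 Apr 2032: 256 days at 1.1% → $4,688,000 × 1.1% × 256/366 = $36,069.4208
13 Apr – 23 May 2032: 41 days at 0.75% → $4,688,000 × 0.75% × 41/366 = $3,938.6885
24 May – 31 Jul 2032: 69 days at 1.65% → $4,688,000 × 1.65% × 69/366 = $14,582.7541
Total = $54,590.8634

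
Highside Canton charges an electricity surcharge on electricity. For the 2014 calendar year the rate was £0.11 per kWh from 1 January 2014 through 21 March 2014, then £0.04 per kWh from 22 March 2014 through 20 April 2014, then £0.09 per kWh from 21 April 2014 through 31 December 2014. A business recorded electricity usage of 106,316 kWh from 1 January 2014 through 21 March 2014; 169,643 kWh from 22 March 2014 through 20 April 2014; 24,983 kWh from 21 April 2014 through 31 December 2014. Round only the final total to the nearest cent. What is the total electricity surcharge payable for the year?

1 January – 21 March 2014: 106,316 kWh at £0.11/kWh → £11,694.76
22 March – 20 April 2014: 169,643 kWh at £0.04/kWh → £6,785.72
21 April – 31 December 2014: 24,983 kWh at £0.09/kWh → £2,248.47

£20,728.95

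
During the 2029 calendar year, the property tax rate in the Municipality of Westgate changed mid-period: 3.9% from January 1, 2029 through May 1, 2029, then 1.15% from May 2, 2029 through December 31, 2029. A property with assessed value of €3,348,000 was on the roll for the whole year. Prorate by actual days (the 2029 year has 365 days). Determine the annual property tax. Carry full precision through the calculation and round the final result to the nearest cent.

€69,023.84

January 1 – May 1, 2029: 121 days at 3.9% → €3,348,000 × 3.9% × 121/365 = €43,285.5123
May 2 – December 31, 2029: 244 days at 1.15% → €3,348,000 × 1.15% × 244/365 = €25,738.3233
Total = €69,023.8356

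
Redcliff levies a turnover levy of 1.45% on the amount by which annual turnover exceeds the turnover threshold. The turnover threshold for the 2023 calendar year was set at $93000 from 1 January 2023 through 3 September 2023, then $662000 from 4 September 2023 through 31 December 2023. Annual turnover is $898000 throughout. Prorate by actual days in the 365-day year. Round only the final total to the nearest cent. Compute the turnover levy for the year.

1 January – 3 September 2023: 246 days, exemption $93000 → ($898000 − $93000) × 1.45% × 246/365 = $7866.9452
4 September – 31 December 2023: 119 days, exemption $662000 → ($898000 − $662000) × 1.45% × 119/365 = $1115.6658
Total = $8982.6110

$8982.61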